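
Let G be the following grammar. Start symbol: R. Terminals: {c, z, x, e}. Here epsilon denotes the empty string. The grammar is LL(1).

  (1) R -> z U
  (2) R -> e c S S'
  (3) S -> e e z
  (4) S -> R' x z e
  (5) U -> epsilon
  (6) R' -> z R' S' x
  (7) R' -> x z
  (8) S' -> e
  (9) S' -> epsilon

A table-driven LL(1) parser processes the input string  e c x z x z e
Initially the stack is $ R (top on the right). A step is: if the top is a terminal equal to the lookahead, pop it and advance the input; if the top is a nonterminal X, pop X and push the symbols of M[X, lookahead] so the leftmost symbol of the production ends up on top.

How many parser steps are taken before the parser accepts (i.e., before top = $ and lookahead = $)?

      Stack           Input            Action
   1  $ R             e c x z x z e $  expand R -> e c S S'
   2  $ S' S c e      e c x z x z e $  match e
   3  $ S' S c        c x z x z e $    match c
   4  $ S' S          x z x z e $      expand S -> R' x z e
   5  $ S' e z x R'   x z x z e $      expand R' -> x z
   6  $ S' e z x z x  x z x z e $      match x
   7  $ S' e z x z    z x z e $        match z
   8  $ S' e z x      x z e $          match x
   9  $ S' e z        z e $            match z
  10  $ S' e          e $              match e
  11  $ S'            $                expand S' -> epsilon
Accept reached after 11 steps.

11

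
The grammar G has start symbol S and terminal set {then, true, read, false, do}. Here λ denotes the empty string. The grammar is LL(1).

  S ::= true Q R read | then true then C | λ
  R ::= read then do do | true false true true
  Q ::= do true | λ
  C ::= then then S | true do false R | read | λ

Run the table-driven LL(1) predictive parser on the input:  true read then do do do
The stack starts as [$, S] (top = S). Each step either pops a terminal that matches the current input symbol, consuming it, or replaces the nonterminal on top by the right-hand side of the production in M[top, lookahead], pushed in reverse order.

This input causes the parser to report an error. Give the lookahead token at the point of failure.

     Stack                   Input                      Action
  1  $ S                     true read then do do do $  expand S ::= true Q R read
  2  $ read R Q true         true read then do do do $  match true
  3  $ read R Q              read then do do do $       expand Q ::= λ
  4  $ read R                read then do do do $       expand R ::= read then do do
  5  $ read do do then read  read then do do do $       match read
  6  $ read do do then       then do do do $            match then
  7  $ read do do            do do do $                 match do
  8  $ read do               do do $                    match do
  9  $ read                  do $                       error: top is terminal read but lookahead is do

do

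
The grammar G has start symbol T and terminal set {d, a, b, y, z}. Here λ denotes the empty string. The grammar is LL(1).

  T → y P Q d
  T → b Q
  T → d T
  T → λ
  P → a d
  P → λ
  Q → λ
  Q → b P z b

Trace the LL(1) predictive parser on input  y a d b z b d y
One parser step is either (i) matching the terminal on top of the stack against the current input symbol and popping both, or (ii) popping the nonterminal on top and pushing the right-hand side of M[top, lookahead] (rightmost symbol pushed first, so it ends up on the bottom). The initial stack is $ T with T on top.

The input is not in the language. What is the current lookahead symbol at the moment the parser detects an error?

      Stack        Input              Action
   1  $ T          y a d b z b d y $  expand T → y P Q d
   2  $ d Q P y    y a d b z b d y $  match y
   3  $ d Q P      a d b z b d y $    expand P → a d
   4  $ d Q d a    a d b z b d y $    match a
   5  $ d Q d      d b z b d y $      match d
   6  $ d Q        b z b d y $        expand Q → b P z b
   7  $ d b z P b  b z b d y $        match b
   8  $ d b z P    z b d y $          expand P → λ
   9  $ d b z      z b d y $          match z
  10  $ d b        b d y $            match b
  11  $ d          d y $              match d
  12  $            y $                error: stack empty but input remains

y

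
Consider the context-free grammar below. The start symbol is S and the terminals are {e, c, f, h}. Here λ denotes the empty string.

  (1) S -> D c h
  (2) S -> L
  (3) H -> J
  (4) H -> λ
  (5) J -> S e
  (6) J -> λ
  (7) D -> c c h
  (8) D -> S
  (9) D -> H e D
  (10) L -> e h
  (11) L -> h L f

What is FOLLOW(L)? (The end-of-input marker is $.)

{$, c, e, f}

FIRST(L): from L->e h we get {e}; from L->h L f we get {h}. So FIRST(L) = {e, h}.
FIRST(S): from S->D c h we get {c, e, h}; from S->L we get {e, h}. So FIRST(S) = {c, e, h}.
FIRST(J): from J->S e we get {c, e, h}; from J->λ we get {λ}. So FIRST(J) = {λ, c, e, h}.
FIRST(H): from H->J we get {λ, c, e, h}; from H->λ we get {λ}. So FIRST(H) = {λ, c, e, h}.
FIRST(D): from D->c c h we get {c}; from D->S we get {c, e, h}; from D->H e D we get {c, e, h}. So FIRST(D) = {c, e, h}.
FOLLOW(S) includes $ since S is the start symbol.
FOLLOW(H): in D->H e D, H is followed by e D with FIRST {e}. Thus FOLLOW(H) = {e}.
FOLLOW(J): in H->J, the suffix after J is empty, so FOLLOW(J) ⊇ FOLLOW(H) = {e}. Thus FOLLOW(J) = {e}.
FOLLOW(D): in S->D c h, D is followed by c h with FIRST {c}; in D->H e D, the suffix after D is empty (adds nothing new). Thus FOLLOW(D) = {c}.
FOLLOW(S): in J->S e, S is followed by e with FIRST {e}; in D->S, the suffix after S is empty, so FOLLOW(S) ⊇ FOLLOW(D) = {c}. Thus FOLLOW(S) = {$, c, e}.
FOLLOW(L): in S->L, the suffix after L is empty, so FOLLOW(L) ⊇ FOLLOW(S) = {$, c, e}; in L->h L f, L is followed by f with FIRST {f}. Thus FOLLOW(L) = {$, c, e, f}.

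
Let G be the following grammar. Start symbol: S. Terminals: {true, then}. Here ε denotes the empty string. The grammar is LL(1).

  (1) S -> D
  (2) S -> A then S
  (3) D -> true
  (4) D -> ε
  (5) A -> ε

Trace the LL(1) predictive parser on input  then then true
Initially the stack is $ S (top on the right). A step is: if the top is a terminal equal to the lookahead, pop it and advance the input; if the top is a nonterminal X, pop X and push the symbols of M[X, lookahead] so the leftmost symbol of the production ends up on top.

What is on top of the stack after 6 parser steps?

S

     Stack       Input             Action
  1  $ S         then then true $  expand S -> A then S
  2  $ S then A  then then true $  expand A -> ε
  3  $ S then    then then true $  match then
  4  $ S         then true $       expand S -> A then S
  5  $ S then A  then true $       expand A -> ε
  6  $ S then    then true $       match then
Stack after step 6: $ S (top = S).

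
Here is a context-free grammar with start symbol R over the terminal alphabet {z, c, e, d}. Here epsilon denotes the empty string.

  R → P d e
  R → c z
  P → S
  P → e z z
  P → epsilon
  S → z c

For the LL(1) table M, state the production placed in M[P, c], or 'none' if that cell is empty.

FIRST(S) = {z}
FIRST(P) = {epsilon, e, z}  (via S)
FIRST(R) = {c, d, e, z}  (via P d e)
FOLLOW(R) includes $ since R is the start symbol.
FOLLOW(P): in R→P d e, P is followed by d e with FIRST {d}. Thus FOLLOW(P) = {d}.
For P → S: FIRST(S) = {z}, so it goes in M[P, t] for t ∈ {z}.
For P → e z z: FIRST(e z z) = {e}, so it goes in M[P, t] for t ∈ {e}.
For P → epsilon: FIRST(epsilon) = {epsilon}, so it goes in M[P, t] for t ∈ {}; since epsilon ∈ FIRST, also for every t ∈ FOLLOW(P) = {d}.
None of these place a production in M[P, c].

none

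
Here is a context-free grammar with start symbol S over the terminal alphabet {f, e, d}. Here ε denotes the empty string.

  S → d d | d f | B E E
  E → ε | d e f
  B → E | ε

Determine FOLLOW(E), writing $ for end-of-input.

FIRST(E) = {ε, d}
FIRST(B) = {ε, d}  (via E)
FIRST(S) = {ε, d}  (via B E E)
FOLLOW(S) includes $ since S is the start symbol.
FOLLOW(S): S appears on no right-hand side. Thus FOLLOW(S) = {$}.
FOLLOW(B): in S→B E E, B is followed by E E with FIRST {ε, d}; in S→B E E, the suffix after B is nullable, so FOLLOW(B) ⊇ FOLLOW(S) = {$}. Thus FOLLOW(B) = {$, d}.
FOLLOW(E): in S→B E E (occurrence 1), E is followed by E with FIRST {ε, d}; in S→B E E (occurrence 1), the suffix after E is nullable, so FOLLOW(E) ⊇ FOLLOW(S) = {$}; in S→B E E (occurrence 2), the suffix after E is empty, so FOLLOW(E) ⊇ FOLLOW(S) = {$}; in B→E, the suffix after E is empty, so FOLLOW(E) ⊇ FOLLOW(B) = {$, d}. Thus FOLLOW(E) = {$, d}.

{$, d}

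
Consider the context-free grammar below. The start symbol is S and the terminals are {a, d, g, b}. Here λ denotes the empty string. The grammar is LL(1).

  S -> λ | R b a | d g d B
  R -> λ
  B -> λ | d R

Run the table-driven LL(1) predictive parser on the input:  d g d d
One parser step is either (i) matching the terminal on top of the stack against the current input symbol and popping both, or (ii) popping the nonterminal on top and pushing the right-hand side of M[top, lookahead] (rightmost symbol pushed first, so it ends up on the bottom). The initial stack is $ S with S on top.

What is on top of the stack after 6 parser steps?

step 1: stack=$ S  input=d g d d $  — expand S -> d g d B
step 2: stack=$ B d g d  input=d g d d $  — match d
step 3: stack=$ B d g  input=g d d $  — match g
step 4: stack=$ B d  input=d d $  — match d
step 5: stack=$ B  input=d $  — expand B -> d R
step 6: stack=$ R d  input=d $  — match d
Stack after step 6: $ R (top = R).

R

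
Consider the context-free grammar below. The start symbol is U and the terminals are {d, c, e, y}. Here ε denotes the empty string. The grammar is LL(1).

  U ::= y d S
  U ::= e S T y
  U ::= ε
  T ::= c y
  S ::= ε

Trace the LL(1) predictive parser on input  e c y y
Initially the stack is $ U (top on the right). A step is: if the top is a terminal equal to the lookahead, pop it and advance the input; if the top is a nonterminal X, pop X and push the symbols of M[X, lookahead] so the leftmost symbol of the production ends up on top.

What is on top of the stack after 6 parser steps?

step 1: stack=$ U  input=e c y y $  — expand U ::= e S T y
step 2: stack=$ y T S e  input=e c y y $  — match e
step 3: stack=$ y T S  input=c y y $  — expand S ::= ε
step 4: stack=$ y T  input=c y y $  — expand T ::= c y
step 5: stack=$ y y c  input=c y y $  — match c
step 6: stack=$ y y  input=y y $  — match y
Stack after step 6: $ y (top = y).

y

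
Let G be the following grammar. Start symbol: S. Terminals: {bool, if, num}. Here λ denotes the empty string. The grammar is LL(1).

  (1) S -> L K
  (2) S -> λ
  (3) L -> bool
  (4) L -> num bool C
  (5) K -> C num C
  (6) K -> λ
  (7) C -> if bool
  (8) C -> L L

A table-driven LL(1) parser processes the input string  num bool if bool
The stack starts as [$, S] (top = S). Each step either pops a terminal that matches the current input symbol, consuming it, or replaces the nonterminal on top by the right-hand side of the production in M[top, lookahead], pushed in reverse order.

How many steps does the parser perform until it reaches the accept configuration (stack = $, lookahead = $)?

     Stack           Input               Action
  1  $ S             num bool if bool $  expand S -> L K
  2  $ K L           num bool if bool $  expand L -> num bool C
  3  $ K C bool num  num bool if bool $  match num
  4  $ K C bool      bool if bool $      match bool
  5  $ K C           if bool $           expand C -> if bool
  6  $ K bool if     if bool $           match if
  7  $ K bool        bool $              match bool
  8  $ K             $                   expand K -> λ
Accept reached after 8 steps.

8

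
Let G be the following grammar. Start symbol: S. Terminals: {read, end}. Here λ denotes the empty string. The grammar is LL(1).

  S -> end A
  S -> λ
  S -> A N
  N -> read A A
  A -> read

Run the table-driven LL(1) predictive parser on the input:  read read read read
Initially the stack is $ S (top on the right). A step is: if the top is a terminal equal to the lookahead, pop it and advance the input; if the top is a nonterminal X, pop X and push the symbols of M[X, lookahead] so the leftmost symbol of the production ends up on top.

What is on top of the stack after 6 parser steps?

step 1: stack=$ S  input=read read read read $  — expand S -> A N
step 2: stack=$ N A  input=read read read read $  — expand A -> read
step 3: stack=$ N read  input=read read read read $  — match read
step 4: stack=$ N  input=read read read $  — expand N -> read A A
step 5: stack=$ A A read  input=read read read $  — match read
step 6: stack=$ A A  input=read read $  — expand A -> read
Stack after step 6: $ A read (top = read).

read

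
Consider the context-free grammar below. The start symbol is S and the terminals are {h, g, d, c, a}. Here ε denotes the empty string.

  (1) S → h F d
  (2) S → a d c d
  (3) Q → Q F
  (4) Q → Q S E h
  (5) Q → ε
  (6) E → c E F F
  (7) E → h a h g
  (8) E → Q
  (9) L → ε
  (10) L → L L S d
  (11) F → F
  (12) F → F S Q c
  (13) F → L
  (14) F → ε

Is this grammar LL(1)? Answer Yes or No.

FIRST(S) = {a, h}
FIRST(Q) = {ε, a, h}
FIRST(E) = {ε, a, c, h}
FIRST(L) = {ε, a, h}
FIRST(F) = {ε, a, h}
FOLLOW(S) = {$, a, c, d, h}
FOLLOW(Q) = {a, c, h}
FOLLOW(E) = {a, h}
FOLLOW(L) = {a, c, d, h}
FOLLOW(F) = {a, c, d, h}
Cell M[E, h] receives both E → h a h g and E → Q — the grammar is not LL(1).

No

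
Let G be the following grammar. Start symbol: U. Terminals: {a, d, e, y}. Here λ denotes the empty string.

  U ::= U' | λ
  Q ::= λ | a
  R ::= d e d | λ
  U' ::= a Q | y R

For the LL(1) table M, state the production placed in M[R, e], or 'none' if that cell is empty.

FIRST(Q) = {λ, a}
FIRST(R) = {λ, d}
FIRST(U') = {a, y}
FIRST(U) = {λ, a, y}  (via U')
FOLLOW(U) includes $ since U is the start symbol.
FOLLOW(U'): in U::=U', the suffix after U' is empty, so FOLLOW(U') ⊇ FOLLOW(U) = {$}. Thus FOLLOW(U') = {$}.
FOLLOW(R): in U'::=y R, the suffix after R is empty, so FOLLOW(R) ⊇ FOLLOW(U') = {$}. Thus FOLLOW(R) = {$}.
For R ::= d e d: FIRST(d e d) = {d}, so it goes in M[R, t] for t ∈ {d}.
For R ::= λ: FIRST(λ) = {λ}, so it goes in M[R, t] for t ∈ {}; since λ ∈ FIRST, also for every t ∈ FOLLOW(R) = {$}.
None of these place a production in M[R, e].

none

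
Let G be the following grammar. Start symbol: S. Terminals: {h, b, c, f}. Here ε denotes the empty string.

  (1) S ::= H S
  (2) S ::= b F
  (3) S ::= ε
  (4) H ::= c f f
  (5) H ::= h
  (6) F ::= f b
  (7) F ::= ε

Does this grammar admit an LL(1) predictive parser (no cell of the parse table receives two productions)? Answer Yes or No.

Yes

FIRST(S) = {ε, b, c, h}
FIRST(H) = {c, h}
FIRST(F) = {ε, f}
FOLLOW(S) = {$}
FOLLOW(H) = {$, b, c, h}
FOLLOW(F) = {$}
Each cell of M receives at most one production.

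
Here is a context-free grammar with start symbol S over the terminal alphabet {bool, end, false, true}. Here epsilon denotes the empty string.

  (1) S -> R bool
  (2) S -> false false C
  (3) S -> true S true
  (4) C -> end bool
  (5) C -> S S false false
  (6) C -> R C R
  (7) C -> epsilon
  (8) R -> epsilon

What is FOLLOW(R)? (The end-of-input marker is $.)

FIRST(R): from R->epsilon we get {epsilon}. So FIRST(R) = {epsilon}.
FIRST(S): from S->R bool we get {bool}; from S->false false C we get {false}; from S->true S true we get {true}. So FIRST(S) = {bool, false, true}.
FIRST(C): from C->end bool we get {end}; from C->S S false false we get {bool, false, true}; from C->R C R we get {epsilon, bool, end, false, true}; from C->epsilon we get {epsilon}. So FIRST(C) = {epsilon, bool, end, false, true}.
FOLLOW(S) includes $ since S is the start symbol.
FOLLOW(S): in S->true S true, S is followed by true with FIRST {true}; in C->S S false false (occurrence 1), S is followed by S false false with FIRST {bool, false, true}; in C->S S false false (occurrence 2), S is followed by false false with FIRST {false}. Thus FOLLOW(S) = {$, bool, false, true}.
FOLLOW(C): in S->false false C, the suffix after C is empty, so FOLLOW(C) ⊇ FOLLOW(S) = {$, bool, false, true}; in C->R C R, C is followed by R with FIRST {epsilon}; in C->R C R, the suffix after C is nullable (adds nothing new). Thus FOLLOW(C) = {$, bool, false, true}.
FOLLOW(R): in S->R bool, R is followed by bool with FIRST {bool}; in C->R C R (occurrence 1), R is followed by C R with FIRST {epsilon, bool, end, false, true}; in C->R C R (occurrence 1), the suffix after R is nullable, so FOLLOW(R) ⊇ FOLLOW(C) = {$, bool, false, true}; in C->R C R (occurrence 2), the suffix after R is empty, so FOLLOW(R) ⊇ FOLLOW(C) = {$, bool, false, true}. Thus FOLLOW(R) = {$, bool, end, false, true}.

{$, bool, end, false, true}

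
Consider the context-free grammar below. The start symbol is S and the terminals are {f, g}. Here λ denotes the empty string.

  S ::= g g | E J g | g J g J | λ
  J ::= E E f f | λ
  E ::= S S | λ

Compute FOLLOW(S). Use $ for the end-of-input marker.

{$, f, g}

FIRST(S) = {λ, f, g}  (via E J g)
FIRST(E) = {λ, f, g}  (via S S)
FIRST(J) = {λ, f, g}  (via E E f f)
FOLLOW(S) includes $ since S is the start symbol.
FOLLOW(E): in S::=E J g, E is followed by J g with FIRST {f, g}; in J::=E E f f (occurrence 1), E is followed by E f f with FIRST {f, g}; in J::=E E f f (occurrence 2), E is followed by f f with FIRST {f}. Thus FOLLOW(E) = {f, g}.
FOLLOW(S): in E::=S S (occurrence 1), S is followed by S with FIRST {λ, f, g}; in E::=S S (occurrence 1), the suffix after S is nullable, so FOLLOW(S) ⊇ FOLLOW(E) = {f, g}; in E::=S S (occurrence 2), the suffix after S is empty, so FOLLOW(S) ⊇ FOLLOW(E) = {f, g}. Thus FOLLOW(S) = {$, f, g}.
FOLLOW(J): in S::=E J g, J is followed by g with FIRST {g}; in S::=g J g J (occurrence 1), J is followed by g J with FIRST {g}; in S::=g J g J (occurrence 2), the suffix after J is empty, so FOLLOW(J) ⊇ FOLLOW(S) = {$, f, g}. Thus FOLLOW(J) = {$, f, g}.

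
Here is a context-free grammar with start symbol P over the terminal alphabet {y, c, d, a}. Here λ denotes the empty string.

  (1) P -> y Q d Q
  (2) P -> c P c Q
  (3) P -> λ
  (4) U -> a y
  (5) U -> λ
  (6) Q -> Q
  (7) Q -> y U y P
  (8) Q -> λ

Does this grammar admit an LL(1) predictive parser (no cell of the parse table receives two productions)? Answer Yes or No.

FIRST(P) = {λ, c, y}
FIRST(U) = {λ, a}
FIRST(Q) = {λ, y}
FOLLOW(P) = {$, c, d}
FOLLOW(U) = {y}
FOLLOW(Q) = {$, c, d}
Cell M[P, c] receives both P -> c P c Q and P -> λ — the grammar is not LL(1).

No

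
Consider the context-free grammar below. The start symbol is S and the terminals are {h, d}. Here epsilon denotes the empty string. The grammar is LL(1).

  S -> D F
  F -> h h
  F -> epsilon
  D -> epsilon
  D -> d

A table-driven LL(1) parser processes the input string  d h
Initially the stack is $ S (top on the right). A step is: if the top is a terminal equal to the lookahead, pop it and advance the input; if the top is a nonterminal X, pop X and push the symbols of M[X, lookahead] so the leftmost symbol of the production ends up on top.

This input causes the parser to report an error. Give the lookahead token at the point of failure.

step 1: stack=$ S  input=d h $  — expand S -> D F
step 2: stack=$ F D  input=d h $  — expand D -> d
step 3: stack=$ F d  input=d h $  — match d
step 4: stack=$ F  input=h $  — expand F -> h h
step 5: stack=$ h h  input=h $  — match h
step 6: stack=$ h  input=$  — error: top is terminal h but lookahead is $

$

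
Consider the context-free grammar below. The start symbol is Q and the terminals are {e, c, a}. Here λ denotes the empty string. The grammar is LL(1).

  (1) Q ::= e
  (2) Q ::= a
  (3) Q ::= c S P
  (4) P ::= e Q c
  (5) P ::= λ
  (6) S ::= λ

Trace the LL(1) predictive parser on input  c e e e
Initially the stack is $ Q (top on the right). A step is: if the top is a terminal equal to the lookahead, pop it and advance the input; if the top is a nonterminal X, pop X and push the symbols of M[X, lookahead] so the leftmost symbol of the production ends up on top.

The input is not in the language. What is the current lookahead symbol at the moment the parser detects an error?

     Stack    Input      Action
  1  $ Q      c e e e $  expand Q ::= c S P
  2  $ P S c  c e e e $  match c
  3  $ P S    e e e $    expand S ::= λ
  4  $ P      e e e $    expand P ::= e Q c
  5  $ c Q e  e e e $    match e
  6  $ c Q    e e $      expand Q ::= e
  7  $ c e    e e $      match e
  8  $ c      e $        error: top is terminal c but lookahead is e

e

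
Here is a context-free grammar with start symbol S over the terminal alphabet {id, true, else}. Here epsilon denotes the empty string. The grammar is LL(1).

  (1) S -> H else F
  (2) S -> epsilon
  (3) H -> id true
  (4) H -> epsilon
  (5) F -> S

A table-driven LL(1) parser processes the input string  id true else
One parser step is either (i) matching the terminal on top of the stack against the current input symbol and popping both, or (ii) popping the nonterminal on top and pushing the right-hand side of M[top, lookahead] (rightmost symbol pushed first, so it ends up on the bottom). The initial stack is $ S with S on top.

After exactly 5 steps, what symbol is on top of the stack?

F

     Stack             Input           Action
  1  $ S               id true else $  expand S -> H else F
  2  $ F else H        id true else $  expand H -> id true
  3  $ F else true id  id true else $  match id
  4  $ F else true     true else $     match true
  5  $ F else          else $          match else
Stack after step 5: $ F (top = F).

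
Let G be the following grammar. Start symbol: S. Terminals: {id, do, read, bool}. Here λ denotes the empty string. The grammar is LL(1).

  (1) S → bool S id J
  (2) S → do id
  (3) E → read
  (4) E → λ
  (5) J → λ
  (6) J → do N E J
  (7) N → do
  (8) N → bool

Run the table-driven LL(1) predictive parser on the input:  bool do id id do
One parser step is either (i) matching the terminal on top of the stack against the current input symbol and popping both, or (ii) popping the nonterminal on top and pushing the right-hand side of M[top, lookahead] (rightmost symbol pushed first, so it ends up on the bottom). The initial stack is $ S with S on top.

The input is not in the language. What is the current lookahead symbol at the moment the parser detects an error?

     Stack          Input               Action
  1  $ S            bool do id id do $  expand S → bool S id J
  2  $ J id S bool  bool do id id do $  match bool
  3  $ J id S       do id id do $       expand S → do id
  4  $ J id id do   do id id do $       match do
  5  $ J id id      id id do $          match id
  6  $ J id         id do $             match id
  7  $ J            do $                expand J → do N E J
  8  $ J E N do     do $                match do
  9  $ J E N        $                   error: M[N, $] is empty

$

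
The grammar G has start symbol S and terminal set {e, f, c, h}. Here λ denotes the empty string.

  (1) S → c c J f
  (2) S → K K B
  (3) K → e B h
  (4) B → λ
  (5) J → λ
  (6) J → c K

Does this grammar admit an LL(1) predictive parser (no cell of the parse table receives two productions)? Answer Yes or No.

FIRST(S) = {c, e}
FIRST(K) = {e}
FIRST(B) = {λ}
FIRST(J) = {λ, c}
FOLLOW(S) = {$}
FOLLOW(K) = {$, e, f}
FOLLOW(B) = {$, h}
FOLLOW(J) = {f}
Each cell of M receives at most one production.

Yes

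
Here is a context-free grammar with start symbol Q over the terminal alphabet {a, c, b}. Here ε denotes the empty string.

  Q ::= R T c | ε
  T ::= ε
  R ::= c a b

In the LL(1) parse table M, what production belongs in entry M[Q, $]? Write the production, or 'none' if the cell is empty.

FIRST(T): from T::=ε we get {ε}. So FIRST(T) = {ε}.
FIRST(R): from R::=c a b we get {c}. So FIRST(R) = {c}.
FIRST(Q): from Q::=R T c we get {c}; from Q::=ε we get {ε}. So FIRST(Q) = {ε, c}.
FOLLOW(Q) includes $ since Q is the start symbol.
FOLLOW(Q): Q appears on no right-hand side. Thus FOLLOW(Q) = {$}.
For Q ::= R T c: FIRST(R T c) = {c}, so it goes in M[Q, t] for t ∈ {c}.
For Q ::= ε: FIRST(ε) = {ε}, so it goes in M[Q, t] for t ∈ {}; since ε ∈ FIRST, also for every t ∈ FOLLOW(Q) = {$}.

Q ::= ε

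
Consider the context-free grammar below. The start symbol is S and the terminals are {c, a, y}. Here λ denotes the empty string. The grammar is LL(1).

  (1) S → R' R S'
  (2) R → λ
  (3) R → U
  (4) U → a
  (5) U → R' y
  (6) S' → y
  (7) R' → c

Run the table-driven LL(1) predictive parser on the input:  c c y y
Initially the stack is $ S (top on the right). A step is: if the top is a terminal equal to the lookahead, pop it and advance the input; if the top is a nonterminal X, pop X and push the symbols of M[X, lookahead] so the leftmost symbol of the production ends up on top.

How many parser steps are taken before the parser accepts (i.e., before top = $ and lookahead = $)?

10

step 1: stack=$ S  input=c c y y $  — expand S → R' R S'
step 2: stack=$ S' R R'  input=c c y y $  — expand R' → c
step 3: stack=$ S' R c  input=c c y y $  — match c
step 4: stack=$ S' R  input=c y y $  — expand R → U
step 5: stack=$ S' U  input=c y y $  — expand U → R' y
step 6: stack=$ S' y R'  input=c y y $  — expand R' → c
step 7: stack=$ S' y c  input=c y y $  — match c
step 8: stack=$ S' y  input=y y $  — match y
step 9: stack=$ S'  input=y $  — expand S' → y
step 10: stack=$ y  input=y $  — match y
Accept reached after 10 steps.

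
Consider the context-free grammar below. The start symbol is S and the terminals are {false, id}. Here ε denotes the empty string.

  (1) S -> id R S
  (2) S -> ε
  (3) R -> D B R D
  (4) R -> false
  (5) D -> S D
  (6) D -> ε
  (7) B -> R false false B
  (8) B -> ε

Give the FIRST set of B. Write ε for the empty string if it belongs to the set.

{ε, false, id}

FIRST(S) = {ε, id}
FIRST(D) = {ε, id}  (via S D)
FIRST(R) = {false, id}  (via D B R D)
FIRST(B) = {ε, false, id}  (via R false false B)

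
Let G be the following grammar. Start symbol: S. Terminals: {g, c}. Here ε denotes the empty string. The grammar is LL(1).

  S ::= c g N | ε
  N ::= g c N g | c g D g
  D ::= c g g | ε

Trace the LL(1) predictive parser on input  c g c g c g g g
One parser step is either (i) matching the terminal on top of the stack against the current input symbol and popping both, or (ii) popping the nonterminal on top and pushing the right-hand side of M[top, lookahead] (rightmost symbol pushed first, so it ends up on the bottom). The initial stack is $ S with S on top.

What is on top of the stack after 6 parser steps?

step 1: stack=$ S  input=c g c g c g g g $  — expand S ::= c g N
step 2: stack=$ N g c  input=c g c g c g g g $  — match c
step 3: stack=$ N g  input=g c g c g g g $  — match g
step 4: stack=$ N  input=c g c g g g $  — expand N ::= c g D g
step 5: stack=$ g D g c  input=c g c g g g $  — match c
step 6: stack=$ g D g  input=g c g g g $  — match g
Stack after step 6: $ g D (top = D).

D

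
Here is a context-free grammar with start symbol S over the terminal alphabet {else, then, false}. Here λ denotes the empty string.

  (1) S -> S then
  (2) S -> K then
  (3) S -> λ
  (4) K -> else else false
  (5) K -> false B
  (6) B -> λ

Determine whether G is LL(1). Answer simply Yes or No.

No

FIRST(S) = {λ, else, false, then}
FIRST(K) = {else, false}
FIRST(B) = {λ}
FOLLOW(S) = {$, then}
FOLLOW(K) = {then}
FOLLOW(B) = {then}
Cell M[S, else] receives both S -> S then and S -> K then — the grammar is not LL(1).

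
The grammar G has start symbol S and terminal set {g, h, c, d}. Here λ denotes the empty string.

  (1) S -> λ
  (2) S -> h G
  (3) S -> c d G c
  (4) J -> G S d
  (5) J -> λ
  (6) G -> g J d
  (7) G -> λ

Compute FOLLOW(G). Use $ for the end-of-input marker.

FIRST(S): from S->λ we get {λ}; from S->h G we get {h}; from S->c d G c we get {c}. So FIRST(S) = {λ, c, h}.
FIRST(G): from G->g J d we get {g}; from G->λ we get {λ}. So FIRST(G) = {λ, g}.
FIRST(J): from J->G S d we get {c, d, g, h}; from J->λ we get {λ}. So FIRST(J) = {λ, c, d, g, h}.
FOLLOW(S) includes $ since S is the start symbol.
FOLLOW(S): in J->G S d, S is followed by d with FIRST {d}. Thus FOLLOW(S) = {$, d}.
FOLLOW(J): in G->g J d, J is followed by d with FIRST {d}. Thus FOLLOW(J) = {d}.
FOLLOW(G): in S->h G, the suffix after G is empty, so FOLLOW(G) ⊇ FOLLOW(S) = {$, d}; in S->c d G c, G is followed by c with FIRST {c}; in J->G S d, G is followed by S d with FIRST {c, d, h}. Thus FOLLOW(G) = {$, c, d, h}.

{$, c, d, h}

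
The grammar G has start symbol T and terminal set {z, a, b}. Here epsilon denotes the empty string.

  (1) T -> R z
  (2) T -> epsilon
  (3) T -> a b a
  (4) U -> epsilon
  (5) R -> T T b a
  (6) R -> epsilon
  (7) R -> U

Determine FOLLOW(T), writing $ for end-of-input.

{$, a, b, z}

FIRST(U): from U->epsilon we get {epsilon}. So FIRST(U) = {epsilon}.
FIRST(T): from T->R z we get {a, b, z}; from T->epsilon we get {epsilon}; from T->a b a we get {a}. So FIRST(T) = {epsilon, a, b, z}.
FIRST(R): from R->T T b a we get {a, b, z}; from R->epsilon we get {epsilon}; from R->U we get {epsilon}. So FIRST(R) = {epsilon, a, b, z}.
FOLLOW(T) includes $ since T is the start symbol.
FOLLOW(T): in R->T T b a (occurrence 1), T is followed by T b a with FIRST {a, b, z}; in R->T T b a (occurrence 2), T is followed by b a with FIRST {b}. Thus FOLLOW(T) = {$, a, b, z}.
FOLLOW(R): in T->R z, R is followed by z with FIRST {z}. Thus FOLLOW(R) = {z}.
FOLLOW(U): in R->U, the suffix after U is empty, so FOLLOW(U) ⊇ FOLLOW(R) = {z}. Thus FOLLOW(U) = {z}.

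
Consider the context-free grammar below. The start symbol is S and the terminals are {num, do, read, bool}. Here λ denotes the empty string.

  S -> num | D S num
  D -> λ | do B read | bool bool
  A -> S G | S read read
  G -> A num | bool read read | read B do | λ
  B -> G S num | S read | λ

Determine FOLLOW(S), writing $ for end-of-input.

{$, bool, do, num, read}

FIRST(D) = {λ, bool, do}
FIRST(S) = {bool, do, num}  (via D S num)
FIRST(A) = {bool, do, num}  (via S G, S read read)
FIRST(G) = {λ, bool, do, num, read}  (via A num)
FIRST(B) = {λ, bool, do, num, read}  (via G S num, S read)
FOLLOW(S) includes $ since S is the start symbol.
FOLLOW(D): in S->D S num, D is followed by S num with FIRST {bool, do, num}. Thus FOLLOW(D) = {bool, do, num}.
FOLLOW(A): in G->A num, A is followed by num with FIRST {num}. Thus FOLLOW(A) = {num}.
FOLLOW(S): in S->D S num, S is followed by num with FIRST {num}; in A->S G, S is followed by G with FIRST {λ, bool, do, num, read}; in A->S G, the suffix after S is nullable, so FOLLOW(S) ⊇ FOLLOW(A) = {num}; in A->S read read, S is followed by read read with FIRST {read}; in B->G S num, S is followed by num with FIRST {num}; in B->S read, S is followed by read with FIRST {read}. Thus FOLLOW(S) = {$, bool, do, num, read}.
FOLLOW(G): in A->S G, the suffix after G is empty, so FOLLOW(G) ⊇ FOLLOW(A) = {num}; in B->G S num, G is followed by S num with FIRST {bool, do, num}. Thus FOLLOW(G) = {bool, do, num}.
FOLLOW(B): in D->do B read, B is followed by read with FIRST {read}; in G->read B do, B is followed by do with FIRST {do}. Thus FOLLOW(B) = {do, read}.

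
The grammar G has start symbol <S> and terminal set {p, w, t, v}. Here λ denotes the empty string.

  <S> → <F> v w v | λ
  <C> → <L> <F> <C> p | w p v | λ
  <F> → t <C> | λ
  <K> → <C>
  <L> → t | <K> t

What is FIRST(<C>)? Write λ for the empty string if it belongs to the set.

FIRST(<F>) = {λ, t}
FIRST(<S>) = {λ, t, v}  (via <F> v w v)
FIRST(<C>) = {λ, t, w}  (via <L> <F> <C> p)
FIRST(<K>) = {λ, t, w}  (via <C>)
FIRST(<L>) = {t, w}  (via <K> t)

{λ, t, w}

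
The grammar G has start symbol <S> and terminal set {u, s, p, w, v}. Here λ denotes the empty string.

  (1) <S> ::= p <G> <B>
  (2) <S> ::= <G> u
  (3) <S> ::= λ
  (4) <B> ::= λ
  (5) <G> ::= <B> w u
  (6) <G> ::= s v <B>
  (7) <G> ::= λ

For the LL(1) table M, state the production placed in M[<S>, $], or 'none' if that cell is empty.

FIRST(<B>) = {λ}
FIRST(<G>) = {λ, s, w}  (via <B> w u)
FIRST(<S>) = {λ, p, s, u, w}  (via <G> u)
FOLLOW(<S>) includes $ since <S> is the start symbol.
FOLLOW(<S>): <S> appears on no right-hand side. Thus FOLLOW(<S>) = {$}.
For <S> ::= p <G> <B>: FIRST(p <G> <B>) = {p}, so it goes in M[<S>, t] for t ∈ {p}.
For <S> ::= <G> u: FIRST(<G> u) = {s, u, w}, so it goes in M[<S>, t] for t ∈ {s, u, w}.
For <S> ::= λ: FIRST(λ) = {λ}, so it goes in M[<S>, t] for t ∈ {}; since λ ∈ FIRST, also for every t ∈ FOLLOW(<S>) = {$}.

<S> ::= λ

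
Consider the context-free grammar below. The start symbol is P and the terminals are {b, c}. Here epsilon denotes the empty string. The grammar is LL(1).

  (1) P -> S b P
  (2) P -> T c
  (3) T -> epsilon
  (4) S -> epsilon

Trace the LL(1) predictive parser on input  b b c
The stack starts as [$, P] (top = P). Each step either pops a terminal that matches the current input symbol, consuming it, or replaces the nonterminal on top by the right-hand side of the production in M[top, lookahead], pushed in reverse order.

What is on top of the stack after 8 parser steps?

     Stack    Input    Action
  1  $ P      b b c $  expand P -> S b P
  2  $ P b S  b b c $  expand S -> epsilon
  3  $ P b    b b c $  match b
  4  $ P      b c $    expand P -> S b P
  5  $ P b S  b c $    expand S -> epsilon
  6  $ P b    b c $    match b
  7  $ P      c $      expand P -> T c
  8  $ c T    c $      expand T -> epsilon
Stack after step 8: $ c (top = c).

c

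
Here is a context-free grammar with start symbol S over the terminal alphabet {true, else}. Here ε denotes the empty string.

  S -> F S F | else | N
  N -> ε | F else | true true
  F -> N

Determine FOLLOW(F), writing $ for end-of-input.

{$, else, true}

FIRST(S): from S->F S F we get {ε, else, true}; from S->else we get {else}; from S->N we get {ε, else, true}. So FIRST(S) = {ε, else, true}.
FIRST(N): from N->ε we get {ε}; from N->F else we get {else, true}; from N->true true we get {true}. So FIRST(N) = {ε, else, true}.
FIRST(F): from F->N we get {ε, else, true}. So FIRST(F) = {ε, else, true}.
FOLLOW(S) includes $ since S is the start symbol.
FOLLOW(S): in S->F S F, S is followed by F with FIRST {ε, else, true}; in S->F S F, the suffix after S is nullable (adds nothing new). Thus FOLLOW(S) = {$, else, true}.
FOLLOW(F): in S->F S F (occurrence 1), F is followed by S F with FIRST {ε, else, true}; in S->F S F (occurrence 1), the suffix after F is nullable, so FOLLOW(F) ⊇ FOLLOW(S) = {$, else, true}; in S->F S F (occurrence 2), the suffix after F is empty, so FOLLOW(F) ⊇ FOLLOW(S) = {$, else, true}; in N->F else, F is followed by else with FIRST {else}. Thus FOLLOW(F) = {$, else, true}.
FOLLOW(N): in S->N, the suffix after N is empty, so FOLLOW(N) ⊇ FOLLOW(S) = {$, else, true}; in F->N, the suffix after N is empty, so FOLLOW(N) ⊇ FOLLOW(F) = {$, else, true}. Thus FOLLOW(N) = {$, else, true}.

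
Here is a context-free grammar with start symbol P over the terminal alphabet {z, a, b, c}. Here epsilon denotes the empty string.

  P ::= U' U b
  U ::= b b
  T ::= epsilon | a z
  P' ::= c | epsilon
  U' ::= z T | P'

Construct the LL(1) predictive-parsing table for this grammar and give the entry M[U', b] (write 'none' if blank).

FIRST(U) = {b}
FIRST(T) = {epsilon, a}
FIRST(P') = {epsilon, c}
FIRST(U') = {epsilon, c, z}  (via P')
FIRST(P) = {b, c, z}  (via U' U b)
FOLLOW(P) includes $ since P is the start symbol.
FOLLOW(U'): in P::=U' U b, U' is followed by U b with FIRST {b}. Thus FOLLOW(U') = {b}.
For U' ::= z T: FIRST(z T) = {z}, so it goes in M[U', t] for t ∈ {z}.
For U' ::= P': FIRST(P') = {epsilon, c}, so it goes in M[U', t] for t ∈ {c}; since epsilon ∈ FIRST, also for every t ∈ FOLLOW(U') = {b}.

U' ::= P'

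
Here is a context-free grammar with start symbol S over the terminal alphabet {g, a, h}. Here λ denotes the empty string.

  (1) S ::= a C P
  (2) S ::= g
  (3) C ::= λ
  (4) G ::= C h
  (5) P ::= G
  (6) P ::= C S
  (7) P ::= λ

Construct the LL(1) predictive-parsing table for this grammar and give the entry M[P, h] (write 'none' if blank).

FIRST(S) = {a, g}
FIRST(C) = {λ}
FIRST(G) = {h}  (via C h)
FIRST(P) = {λ, a, g, h}  (via G, C S)
FOLLOW(S) includes $ since S is the start symbol.
FOLLOW(S): in P::=C S, the suffix after S is empty, so FOLLOW(S) ⊇ FOLLOW(P) = {$}. Thus FOLLOW(S) = {$}.
FOLLOW(P): in S::=a C P, the suffix after P is empty, so FOLLOW(P) ⊇ FOLLOW(S) = {$}. Thus FOLLOW(P) = {$}.
For P ::= G: FIRST(G) = {h}, so it goes in M[P, t] for t ∈ {h}.
For P ::= C S: FIRST(C S) = {a, g}, so it goes in M[P, t] for t ∈ {a, g}.
For P ::= λ: FIRST(λ) = {λ}, so it goes in M[P, t] for t ∈ {}; since λ ∈ FIRST, also for every t ∈ FOLLOW(P) = {$}.

P ::= G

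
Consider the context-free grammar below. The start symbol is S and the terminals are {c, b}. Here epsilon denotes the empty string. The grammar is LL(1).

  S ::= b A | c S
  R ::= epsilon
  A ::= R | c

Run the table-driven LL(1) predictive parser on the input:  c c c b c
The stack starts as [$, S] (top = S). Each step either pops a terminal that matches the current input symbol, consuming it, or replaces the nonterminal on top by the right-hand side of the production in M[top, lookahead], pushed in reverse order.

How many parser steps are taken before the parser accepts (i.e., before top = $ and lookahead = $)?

step 1: stack=$ S  input=c c c b c $  — expand S ::= c S
step 2: stack=$ S c  input=c c c b c $  — match c
step 3: stack=$ S  input=c c b c $  — expand S ::= c S
step 4: stack=$ S c  input=c c b c $  — match c
step 5: stack=$ S  input=c b c $  — expand S ::= c S
step 6: stack=$ S c  input=c b c $  — match c
step 7: stack=$ S  input=b c $  — expand S ::= b A
step 8: stack=$ A b  input=b c $  — match b
step 9: stack=$ A  input=c $  — expand A ::= c
step 10: stack=$ c  input=c $  — match c
Accept reached after 10 steps.

10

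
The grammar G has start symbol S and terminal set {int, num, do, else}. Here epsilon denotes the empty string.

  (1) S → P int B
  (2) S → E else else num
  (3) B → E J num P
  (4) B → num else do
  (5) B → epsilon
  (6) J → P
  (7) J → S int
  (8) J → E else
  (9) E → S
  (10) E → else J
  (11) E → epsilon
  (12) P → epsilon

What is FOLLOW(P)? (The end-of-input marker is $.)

FIRST(P): from P→epsilon we get {epsilon}. So FIRST(P) = {epsilon}.
FIRST(S): from S→P int B we get {int}; from S→E else else num we get {else, int}. So FIRST(S) = {else, int}.
FIRST(E): from E→S we get {else, int}; from E→else J we get {else}; from E→epsilon we get {epsilon}. So FIRST(E) = {epsilon, else, int}.
FIRST(J): from J→P we get {epsilon}; from J→S int we get {else, int}; from J→E else we get {else, int}. So FIRST(J) = {epsilon, else, int}.
FIRST(B): from B→E J num P we get {else, int, num}; from B→num else do we get {num}; from B→epsilon we get {epsilon}. So FIRST(B) = {epsilon, else, int, num}.
FOLLOW(S) includes $ since S is the start symbol.
FOLLOW(E): in S→E else else num, E is followed by else else num with FIRST {else}; in B→E J num P, E is followed by J num P with FIRST {else, int, num}; in J→E else, E is followed by else with FIRST {else}. Thus FOLLOW(E) = {else, int, num}.
FOLLOW(S): in J→S int, S is followed by int with FIRST {int}; in E→S, the suffix after S is empty, so FOLLOW(S) ⊇ FOLLOW(E) = {else, int, num}. Thus FOLLOW(S) = {$, else, int, num}.
FOLLOW(B): in S→P int B, the suffix after B is empty, so FOLLOW(B) ⊇ FOLLOW(S) = {$, else, int, num}. Thus FOLLOW(B) = {$, else, int, num}.
FOLLOW(J): in B→E J num P, J is followed by num P with FIRST {num}; in E→else J, the suffix after J is empty, so FOLLOW(J) ⊇ FOLLOW(E) = {else, int, num}. Thus FOLLOW(J) = {else, int, num}.
FOLLOW(P): in S→P int B, P is followed by int B with FIRST {int}; in B→E J num P, the suffix after P is empty, so FOLLOW(P) ⊇ FOLLOW(B) = {$, else, int, num}; in J→P, the suffix after P is empty, so FOLLOW(P) ⊇ FOLLOW(J) = {else, int, num}. Thus FOLLOW(P) = {$, else, int, num}.

{$, else, int, num}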